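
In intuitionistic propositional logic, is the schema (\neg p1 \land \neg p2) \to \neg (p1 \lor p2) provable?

Yes

This is a constructively valid De Morgan direction (conjunction of negations to negated disjunction), which is intuitionistically derivable.
If both \neg p1 and \neg p2 hold at a world, no accessible world forces p1 or forces p2, so none forces p1 \lor p2.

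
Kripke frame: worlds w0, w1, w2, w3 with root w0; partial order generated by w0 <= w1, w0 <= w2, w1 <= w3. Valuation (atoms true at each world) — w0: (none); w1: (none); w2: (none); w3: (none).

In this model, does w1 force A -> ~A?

w1 ||- A -> ~A vacuously: no world accessible from w1 forces the antecedent A.

Yes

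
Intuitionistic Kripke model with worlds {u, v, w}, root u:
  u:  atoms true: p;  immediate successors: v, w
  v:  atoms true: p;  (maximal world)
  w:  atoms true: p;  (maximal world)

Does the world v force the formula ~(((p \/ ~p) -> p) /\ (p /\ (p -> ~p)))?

v ||- ~(((p \/ ~p) -> p) /\ (p /\ (p -> ~p))): no world accessible from v forces ((p \/ ~p) -> p) /\ (p /\ (p -> ~p)).

Yes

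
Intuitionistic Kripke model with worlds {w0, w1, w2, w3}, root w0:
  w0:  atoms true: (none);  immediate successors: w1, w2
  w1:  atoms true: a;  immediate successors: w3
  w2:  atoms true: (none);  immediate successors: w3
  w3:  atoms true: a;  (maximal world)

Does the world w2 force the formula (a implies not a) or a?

w2 does not force (a implies not a) or a: neither disjunct is forced at w2.
w2 does not force a implies not a: at the accessible world w3, w3 forces a but w3 does not force not a.
w3 does not force not a since w3 is accessible from w3 and w3 forces a.

No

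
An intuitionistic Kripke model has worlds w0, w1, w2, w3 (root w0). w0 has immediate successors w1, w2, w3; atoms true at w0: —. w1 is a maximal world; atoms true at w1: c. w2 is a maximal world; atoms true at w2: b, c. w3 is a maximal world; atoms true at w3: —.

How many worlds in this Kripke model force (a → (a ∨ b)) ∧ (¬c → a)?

2

w0: does not force it — w0 ⊮ (a → (a ∨ b)) ∧ (¬c → a) since w0 fails ¬c → a.
w1: forces it.
w2: forces it.
w3: does not force it.
Worlds forcing the formula: {w1, w2}.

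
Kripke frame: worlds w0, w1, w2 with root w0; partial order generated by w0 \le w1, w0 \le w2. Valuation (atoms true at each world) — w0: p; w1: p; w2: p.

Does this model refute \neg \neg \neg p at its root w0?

Yes

w0 \nVdash \neg \neg \neg p since w0 is accessible from w0 and w0 \Vdash \neg \neg p.
w0 \Vdash \neg \neg p: no world accessible from w0 forces \neg p.
So the root w0 does not force \neg \neg \neg p; the model is a countermodel.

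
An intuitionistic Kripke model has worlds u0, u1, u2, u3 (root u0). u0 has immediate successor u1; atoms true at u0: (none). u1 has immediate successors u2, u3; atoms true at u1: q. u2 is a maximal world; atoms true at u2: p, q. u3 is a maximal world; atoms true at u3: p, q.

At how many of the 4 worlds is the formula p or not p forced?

u0: does not force it — u0 does not force p or not p: neither disjunct is forced at u0.
u1: does not force it.
u2: forces it.
u3: forces it.
Worlds forcing the formula: {u2, u3}.

2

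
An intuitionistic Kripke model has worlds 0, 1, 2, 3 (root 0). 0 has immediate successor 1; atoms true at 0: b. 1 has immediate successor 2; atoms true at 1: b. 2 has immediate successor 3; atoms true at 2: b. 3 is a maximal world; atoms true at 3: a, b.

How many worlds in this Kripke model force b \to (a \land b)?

1

0: does not force it — 0 \nVdash b \to (a \land b): already at 0 itself, 0 \Vdash b but 0 \nVdash a \land b.
1: does not force it — 1 \nVdash b \to (a \land b): already at 1 itself, 1 \Vdash b but 1 \nVdash a \land b.
2: does not force it — 2 \nVdash b \to (a \land b): already at 2 itself, 2 \Vdash b but 2 \nVdash a \land b.
3: forces it.
Worlds forcing the formula: {3}.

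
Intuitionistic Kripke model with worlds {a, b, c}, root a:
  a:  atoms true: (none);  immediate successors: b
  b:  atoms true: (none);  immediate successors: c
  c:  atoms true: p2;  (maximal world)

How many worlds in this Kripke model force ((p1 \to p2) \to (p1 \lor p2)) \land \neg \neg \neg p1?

a: does not force it — a \nVdash ((p1 \to p2) \to (p1 \lor p2)) \land \neg \neg \neg p1 since a fails (p1 \to p2) \to (p1 \lor p2).
b: does not force it — b \nVdash ((p1 \to p2) \to (p1 \lor p2)) \land \neg \neg \neg p1 since b fails (p1 \to p2) \to (p1 \lor p2).
c: forces it.
Worlds forcing the formula: {c}.

1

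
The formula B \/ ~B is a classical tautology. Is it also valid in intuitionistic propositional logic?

No

This is the law of excluded middle, which is not intuitionistically valid.
A Kripke countermodel: worlds u, v; order generated by u <= v; atoms true at each world — u:{}; v:{B}.
u ||-/- B \/ ~B: neither disjunct is forced at u.
u lacks atom B, so u ||-/- B.
So the root u does not force the formula.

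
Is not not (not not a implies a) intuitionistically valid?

Yes

This is the double negation of double-negation elimination, which is intuitionistically derivable.
By Glivenko's theorem the double negation of any classical propositional tautology is intuitionistically provable; not not a implies a is classically a tautology.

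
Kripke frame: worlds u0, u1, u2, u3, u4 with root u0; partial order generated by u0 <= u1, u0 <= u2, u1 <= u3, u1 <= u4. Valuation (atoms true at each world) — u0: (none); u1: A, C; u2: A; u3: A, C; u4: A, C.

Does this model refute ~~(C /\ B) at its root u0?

u0 ||-/- ~~(C /\ B) since u0 is accessible from u0 and u0 ||- ~(C /\ B).
u0 ||- ~(C /\ B): no world accessible from u0 forces C /\ B.
So the root u0 does not force ~~(C /\ B); the model is a countermodel.

Yes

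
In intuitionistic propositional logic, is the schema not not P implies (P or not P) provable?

No

This is a variant of double-negation elimination (deriving excluded middle from double negation), which is not intuitionistically valid.
A Kripke countermodel: worlds s0, s1; order generated by s0 <= s1; atoms true at each world — s0:{}; s1:{P}.
s0 does not force not not P implies (P or not P): already at s0 itself, s0 forces not not P but s0 does not force P or not P.
s0 does not force P or not P: neither disjunct is forced at s0.
s0 lacks atom P, so s0 does not force P.
So the root s0 does not force the formula.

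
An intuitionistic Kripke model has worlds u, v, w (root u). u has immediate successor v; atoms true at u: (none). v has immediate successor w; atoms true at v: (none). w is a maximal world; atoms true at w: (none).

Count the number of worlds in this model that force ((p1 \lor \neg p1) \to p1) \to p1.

u: forces it.
v: forces it.
w: forces it.
Worlds forcing the formula: {u, v, w}.

3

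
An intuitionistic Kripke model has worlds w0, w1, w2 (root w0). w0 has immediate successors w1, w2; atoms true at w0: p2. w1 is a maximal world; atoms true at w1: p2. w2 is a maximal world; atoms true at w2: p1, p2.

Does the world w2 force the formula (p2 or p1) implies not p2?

w2 does not force (p2 or p1) implies not p2: already at w2 itself, w2 forces p2 or p1 but w2 does not force not p2.
w2 does not force not p2 since w2 is accessible from w2 and w2 forces p2.

No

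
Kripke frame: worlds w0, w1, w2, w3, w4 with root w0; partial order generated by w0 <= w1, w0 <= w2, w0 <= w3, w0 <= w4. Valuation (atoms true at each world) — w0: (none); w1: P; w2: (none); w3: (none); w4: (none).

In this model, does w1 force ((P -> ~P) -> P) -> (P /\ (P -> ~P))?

No

w1 ||-/- ((P -> ~P) -> P) -> (P /\ (P -> ~P)): already at w1 itself, w1 ||- (P -> ~P) -> P but w1 ||-/- P /\ (P -> ~P).
w1 ||-/- P /\ (P -> ~P) since w1 fails P -> ~P.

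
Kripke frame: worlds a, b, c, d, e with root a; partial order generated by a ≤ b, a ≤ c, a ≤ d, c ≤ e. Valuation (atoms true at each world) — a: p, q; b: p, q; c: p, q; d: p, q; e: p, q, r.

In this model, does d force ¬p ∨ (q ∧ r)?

d ⊮ ¬p ∨ (q ∧ r): neither disjunct is forced at d.
d ⊮ ¬p since d is accessible from d and d ⊩ p.

No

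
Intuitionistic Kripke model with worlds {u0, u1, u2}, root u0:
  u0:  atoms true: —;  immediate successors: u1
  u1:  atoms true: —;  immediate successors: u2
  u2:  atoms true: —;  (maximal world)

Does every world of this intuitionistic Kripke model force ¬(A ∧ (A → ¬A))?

Yes

u0 ⊩ ¬(A ∧ (A → ¬A)): no world accessible from u0 forces A ∧ (A → ¬A).
Since the root u0 forces ¬(A ∧ (A → ¬A)) and forcing is persistent (monotone upward), every world forces it.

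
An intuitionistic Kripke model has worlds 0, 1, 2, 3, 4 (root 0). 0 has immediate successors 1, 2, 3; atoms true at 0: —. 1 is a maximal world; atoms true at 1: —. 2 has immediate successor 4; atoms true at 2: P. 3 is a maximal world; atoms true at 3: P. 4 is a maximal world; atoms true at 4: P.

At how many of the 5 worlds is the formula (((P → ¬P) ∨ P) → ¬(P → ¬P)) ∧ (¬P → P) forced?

3

0: does not force it — 0 ⊮ (((P → ¬P) ∨ P) → ¬(P → ¬P)) ∧ (¬P → P) since 0 fails ((P → ¬P) ∨ P) → ¬(P → ¬P).
1: does not force it — 1 ⊮ (((P → ¬P) ∨ P) → ¬(P → ¬P)) ∧ (¬P → P) since 1 fails ((P → ¬P) ∨ P) → ¬(P → ¬P).
2: forces it.
3: forces it.
4: forces it.
Worlds forcing the formula: {2, 3, 4}.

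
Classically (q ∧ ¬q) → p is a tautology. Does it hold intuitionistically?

This is an instance of ex falso quodlibet, which is intuitionistically derivable.
No world can force both q and ¬q, so the antecedent q ∧ ¬q is never forced and the implication holds vacuously at every world.

Yes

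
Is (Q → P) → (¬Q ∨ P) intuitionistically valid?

No

This is the material-implication-as-disjunction principle, which is not intuitionistically valid.
A Kripke countermodel: worlds a, b; order generated by a ≤ b; atoms true at each world — a:{}; b:{P,Q}.
a ⊮ (Q → P) → (¬Q ∨ P): already at a itself, a ⊩ Q → P but a ⊮ ¬Q ∨ P.
a ⊮ ¬Q ∨ P: neither disjunct is forced at a.
a ⊮ ¬Q since b is accessible from a and b ⊩ Q.
So the root a does not force the formula.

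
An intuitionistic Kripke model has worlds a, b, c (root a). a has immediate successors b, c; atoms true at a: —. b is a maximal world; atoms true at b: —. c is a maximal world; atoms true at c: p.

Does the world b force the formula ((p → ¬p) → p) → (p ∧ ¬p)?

Yes

b ⊩ ((p → ¬p) → p) → (p ∧ ¬p) vacuously: no world accessible from b forces the antecedent (p → ¬p) → p.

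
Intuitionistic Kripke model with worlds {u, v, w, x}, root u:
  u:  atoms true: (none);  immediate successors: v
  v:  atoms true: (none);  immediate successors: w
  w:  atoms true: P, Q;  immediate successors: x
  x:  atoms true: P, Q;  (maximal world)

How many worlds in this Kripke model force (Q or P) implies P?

u: forces it.
v: forces it.
w: forces it.
x: forces it.
Worlds forcing the formula: {u, v, w, x}.

4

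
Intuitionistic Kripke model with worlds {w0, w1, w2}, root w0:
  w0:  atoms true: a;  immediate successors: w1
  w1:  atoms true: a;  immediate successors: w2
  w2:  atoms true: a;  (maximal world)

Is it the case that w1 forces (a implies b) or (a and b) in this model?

No

w1 does not force (a implies b) or (a and b): neither disjunct is forced at w1.
w1 does not force a implies b: already at w1 itself, w1 forces a but w1 does not force b.
w1 lacks atom b, so w1 does not force b.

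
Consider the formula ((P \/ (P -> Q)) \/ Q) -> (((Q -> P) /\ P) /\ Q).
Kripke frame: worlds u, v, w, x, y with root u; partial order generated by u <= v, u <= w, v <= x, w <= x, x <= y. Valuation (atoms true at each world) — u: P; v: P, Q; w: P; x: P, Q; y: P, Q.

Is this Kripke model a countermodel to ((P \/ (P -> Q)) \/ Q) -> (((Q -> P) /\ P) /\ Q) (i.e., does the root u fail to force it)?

Yes

u ||-/- ((P \/ (P -> Q)) \/ Q) -> (((Q -> P) /\ P) /\ Q): already at u itself, u ||- (P \/ (P -> Q)) \/ Q but u ||-/- ((Q -> P) /\ P) /\ Q.
u ||-/- ((Q -> P) /\ P) /\ Q since u fails Q.
So the root u does not force ((P \/ (P -> Q)) \/ Q) -> (((Q -> P) /\ P) /\ Q); the model is a countermodel.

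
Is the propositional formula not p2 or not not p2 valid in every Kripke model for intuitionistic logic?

This is the weak law of excluded middle, which is not intuitionistically valid.
A Kripke countermodel: worlds s0, s1, s2; order generated by s0 <= s1, s0 <= s2; atoms true at each world — s0:{}; s1:{p2}; s2:{}.
s0 does not force not p2 or not not p2: neither disjunct is forced at s0.
s0 does not force not p2 since s1 is accessible from s0 and s1 forces p2.
So the root s0 does not force the formula.

No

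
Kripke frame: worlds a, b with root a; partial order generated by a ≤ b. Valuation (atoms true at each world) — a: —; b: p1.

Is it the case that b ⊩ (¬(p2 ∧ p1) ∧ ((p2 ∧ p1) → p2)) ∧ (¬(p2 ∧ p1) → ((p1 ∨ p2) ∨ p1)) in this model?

Yes

b ⊩ (¬(p2 ∧ p1) ∧ ((p2 ∧ p1) → p2)) ∧ (¬(p2 ∧ p1) → ((p1 ∨ p2) ∨ p1)) since b forces both conjuncts.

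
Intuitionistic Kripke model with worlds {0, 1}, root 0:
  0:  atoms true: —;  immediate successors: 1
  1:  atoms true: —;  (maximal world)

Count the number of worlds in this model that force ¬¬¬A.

0: forces it.
1: forces it.
Worlds forcing the formula: {0, 1}.

2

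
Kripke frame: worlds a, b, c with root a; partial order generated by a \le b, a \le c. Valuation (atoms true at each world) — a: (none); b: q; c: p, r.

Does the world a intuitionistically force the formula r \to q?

No

a \nVdash r \to q: at the accessible world c, c \Vdash r but c \nVdash q.
c lacks atom q, so c \nVdash q.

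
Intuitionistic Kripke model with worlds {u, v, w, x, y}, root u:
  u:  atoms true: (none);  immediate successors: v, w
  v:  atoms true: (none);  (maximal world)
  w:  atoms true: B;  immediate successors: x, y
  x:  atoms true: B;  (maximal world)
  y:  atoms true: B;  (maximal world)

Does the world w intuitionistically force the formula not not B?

Yes

w forces not not B: no world accessible from w forces not B.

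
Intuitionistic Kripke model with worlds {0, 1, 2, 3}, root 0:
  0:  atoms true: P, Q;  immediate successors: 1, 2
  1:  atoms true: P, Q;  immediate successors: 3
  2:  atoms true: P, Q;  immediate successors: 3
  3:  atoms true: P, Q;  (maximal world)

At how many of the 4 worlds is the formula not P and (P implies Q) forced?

0

0: does not force it — 0 does not force not P and (P implies Q) since 0 fails not P.
1: does not force it — 1 does not force not P and (P implies Q) since 1 fails not P.
2: does not force it.
3: does not force it.
Worlds forcing the formula: { }.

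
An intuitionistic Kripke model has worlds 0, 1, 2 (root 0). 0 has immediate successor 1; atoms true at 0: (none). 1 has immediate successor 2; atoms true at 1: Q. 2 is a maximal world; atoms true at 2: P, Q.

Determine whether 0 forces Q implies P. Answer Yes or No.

No

0 does not force Q implies P: at the accessible world 1, 1 forces Q but 1 does not force P.
1 lacks atom P, so 1 does not force P.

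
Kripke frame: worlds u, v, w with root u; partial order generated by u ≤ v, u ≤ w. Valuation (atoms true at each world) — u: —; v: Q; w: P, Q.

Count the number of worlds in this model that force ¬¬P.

u: does not force it — u ⊮ ¬¬P since v is accessible from u and v ⊩ ¬P.
v: does not force it.
w: forces it.
Worlds forcing the formula: {w}.

1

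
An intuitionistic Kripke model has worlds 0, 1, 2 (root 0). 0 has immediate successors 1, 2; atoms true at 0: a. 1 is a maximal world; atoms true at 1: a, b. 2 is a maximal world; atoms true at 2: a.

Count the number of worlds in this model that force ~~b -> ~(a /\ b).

1

0: does not force it — 0 ||-/- ~~b -> ~(a /\ b): at the accessible world 1, 1 ||- ~~b but 1 ||-/- ~(a /\ b).
1: does not force it — 1 ||-/- ~~b -> ~(a /\ b): already at 1 itself, 1 ||- ~~b but 1 ||-/- ~(a /\ b).
2: forces it.
Worlds forcing the formula: {2}.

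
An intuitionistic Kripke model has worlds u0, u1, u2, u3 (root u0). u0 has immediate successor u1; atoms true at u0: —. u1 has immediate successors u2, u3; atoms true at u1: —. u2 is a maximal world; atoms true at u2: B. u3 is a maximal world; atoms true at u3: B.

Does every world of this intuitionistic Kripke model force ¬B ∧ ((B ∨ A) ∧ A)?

No

Not every world: u0 ⊮ ¬B ∧ ((B ∨ A) ∧ A).
u0 ⊮ ¬B ∧ ((B ∨ A) ∧ A) since u0 fails ¬B.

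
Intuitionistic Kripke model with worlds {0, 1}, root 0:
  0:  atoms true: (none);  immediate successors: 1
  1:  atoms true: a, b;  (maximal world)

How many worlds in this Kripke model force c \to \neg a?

0: forces it.
1: forces it.
Worlds forcing the formula: {0, 1}.

2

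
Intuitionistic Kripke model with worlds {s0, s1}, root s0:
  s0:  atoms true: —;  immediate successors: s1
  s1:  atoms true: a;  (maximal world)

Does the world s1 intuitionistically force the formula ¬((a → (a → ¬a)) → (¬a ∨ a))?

No

s1 ⊮ ¬((a → (a → ¬a)) → (¬a ∨ a)) since s1 is accessible from s1 and s1 ⊩ (a → (a → ¬a)) → (¬a ∨ a).
s1 ⊩ (a → (a → ¬a)) → (¬a ∨ a) vacuously: no world accessible from s1 forces the antecedent a → (a → ¬a).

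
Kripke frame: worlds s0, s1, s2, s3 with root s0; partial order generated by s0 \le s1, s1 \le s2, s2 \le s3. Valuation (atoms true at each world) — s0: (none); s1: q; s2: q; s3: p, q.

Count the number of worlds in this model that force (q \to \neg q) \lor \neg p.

0

s0: does not force it — s0 \nVdash (q \to \neg q) \lor \neg p: neither disjunct is forced at s0.
s1: does not force it — s1 \nVdash (q \to \neg q) \lor \neg p: neither disjunct is forced at s1.
s2: does not force it — s2 \nVdash (q \to \neg q) \lor \neg p: neither disjunct is forced at s2.
s3: does not force it.
Worlds forcing the formula: { }.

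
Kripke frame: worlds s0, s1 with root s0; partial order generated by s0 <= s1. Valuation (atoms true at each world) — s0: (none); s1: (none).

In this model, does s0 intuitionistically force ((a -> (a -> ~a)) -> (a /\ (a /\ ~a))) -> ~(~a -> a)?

s0 ||- ((a -> (a -> ~a)) -> (a /\ (a /\ ~a))) -> ~(~a -> a) vacuously: no world accessible from s0 forces the antecedent (a -> (a -> ~a)) -> (a /\ (a /\ ~a)).

Yes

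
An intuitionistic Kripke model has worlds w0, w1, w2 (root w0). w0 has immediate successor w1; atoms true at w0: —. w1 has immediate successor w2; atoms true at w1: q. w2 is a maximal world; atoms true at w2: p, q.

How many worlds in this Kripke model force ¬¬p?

w0: forces it.
w1: forces it.
w2: forces it.
Worlds forcing the formula: {w0, w1, w2}.

3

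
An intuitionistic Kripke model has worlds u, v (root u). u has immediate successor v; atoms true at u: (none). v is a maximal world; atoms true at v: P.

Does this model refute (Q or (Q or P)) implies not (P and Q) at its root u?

u forces (Q or (Q or P)) implies not (P and Q): every world accessible from u that forces Q or (Q or P) (namely v) also forces not (P and Q).
So the root u forces (Q or (Q or P)) implies not (P and Q); the model is not a countermodel.

No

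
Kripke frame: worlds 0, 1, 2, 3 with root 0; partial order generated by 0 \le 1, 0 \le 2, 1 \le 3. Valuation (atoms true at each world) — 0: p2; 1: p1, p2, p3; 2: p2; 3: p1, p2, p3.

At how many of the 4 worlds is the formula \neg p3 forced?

0: does not force it — 0 \nVdash \neg p3 since 1 is accessible from 0 and 1 \Vdash p3.
1: does not force it — 1 \nVdash \neg p3 since 1 is accessible from 1 and 1 \Vdash p3.
2: forces it.
3: does not force it — 3 \nVdash \neg p3 since 3 is accessible from 3 and 3 \Vdash p3.
Worlds forcing the formula: {2}.

1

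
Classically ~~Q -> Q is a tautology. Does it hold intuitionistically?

This is double-negation elimination, which is not intuitionistically valid.
A Kripke countermodel: worlds a, b; order generated by a <= b; atoms true at each world — a:{}; b:{Q}.
a ||-/- ~~Q -> Q: already at a itself, a ||- ~~Q but a ||-/- Q.
a lacks atom Q, so a ||-/- Q.
So the root a does not force the formula.

No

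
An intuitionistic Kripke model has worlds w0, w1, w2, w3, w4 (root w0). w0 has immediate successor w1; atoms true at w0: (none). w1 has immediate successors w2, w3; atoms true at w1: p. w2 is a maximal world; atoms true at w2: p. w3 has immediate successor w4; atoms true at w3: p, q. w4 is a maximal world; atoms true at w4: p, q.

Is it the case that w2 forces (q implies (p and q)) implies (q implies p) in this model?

w2 forces (q implies (p and q)) implies (q implies p): every world accessible from w2 that forces q implies (p and q) (namely w2) also forces q implies p.

Yes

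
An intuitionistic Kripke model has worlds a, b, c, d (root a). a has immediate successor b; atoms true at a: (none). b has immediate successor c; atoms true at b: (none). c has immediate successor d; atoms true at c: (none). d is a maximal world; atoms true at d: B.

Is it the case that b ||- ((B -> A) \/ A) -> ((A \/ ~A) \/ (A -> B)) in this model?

Yes

b ||- ((B -> A) \/ A) -> ((A \/ ~A) \/ (A -> B)) vacuously: no world accessible from b forces the antecedent (B -> A) \/ A.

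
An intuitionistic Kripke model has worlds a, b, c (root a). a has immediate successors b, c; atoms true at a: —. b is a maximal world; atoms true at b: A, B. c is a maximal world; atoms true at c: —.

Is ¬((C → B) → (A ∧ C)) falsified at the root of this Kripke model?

a ⊩ ¬((C → B) → (A ∧ C)): no world accessible from a forces (C → B) → (A ∧ C).
So the root a forces ¬((C → B) → (A ∧ C)); the model is not a countermodel.

No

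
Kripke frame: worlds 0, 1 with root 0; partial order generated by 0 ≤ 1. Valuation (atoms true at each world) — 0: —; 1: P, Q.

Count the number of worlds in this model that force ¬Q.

0

0: does not force it — 0 ⊮ ¬Q since 1 is accessible from 0 and 1 ⊩ Q.
1: does not force it — 1 ⊮ ¬Q since 1 is accessible from 1 and 1 ⊩ Q.
Worlds forcing the formula: { }.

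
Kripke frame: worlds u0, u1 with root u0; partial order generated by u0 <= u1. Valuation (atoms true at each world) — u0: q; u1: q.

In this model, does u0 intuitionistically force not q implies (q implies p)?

Yes

u0 forces not q implies (q implies p) vacuously: no world accessible from u0 forces the antecedent not q.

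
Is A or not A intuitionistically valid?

No

This is the law of excluded middle, which is not intuitionistically valid.
A Kripke countermodel: worlds s0, s1; order generated by s0 <= s1; atoms true at each world — s0:{}; s1:{A}.
s0 does not force A or not A: neither disjunct is forced at s0.
s0 lacks atom A, so s0 does not force A.
So the root s0 does not force the formula.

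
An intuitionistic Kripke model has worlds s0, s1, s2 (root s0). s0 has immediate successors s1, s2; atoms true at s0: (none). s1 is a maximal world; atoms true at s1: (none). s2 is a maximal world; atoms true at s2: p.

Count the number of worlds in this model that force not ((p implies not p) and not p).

s0: does not force it — s0 does not force not ((p implies not p) and not p) since s1 is accessible from s0 and s1 forces (p implies not p) and not p.
s1: does not force it — s1 does not force not ((p implies not p) and not p) since s1 is accessible from s1 and s1 forces (p implies not p) and not p.
s2: forces it.
Worlds forcing the formula: {s2}.

1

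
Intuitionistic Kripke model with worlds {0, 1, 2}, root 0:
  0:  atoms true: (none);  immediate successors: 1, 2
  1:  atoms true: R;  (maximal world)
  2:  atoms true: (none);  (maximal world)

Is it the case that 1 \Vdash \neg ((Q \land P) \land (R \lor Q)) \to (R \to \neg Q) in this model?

Yes

1 \Vdash \neg ((Q \land P) \land (R \lor Q)) \to (R \to \neg Q): every world accessible from 1 that forces \neg ((Q \land P) \land (R \lor Q)) (namely 1) also forces R \to \neg Q.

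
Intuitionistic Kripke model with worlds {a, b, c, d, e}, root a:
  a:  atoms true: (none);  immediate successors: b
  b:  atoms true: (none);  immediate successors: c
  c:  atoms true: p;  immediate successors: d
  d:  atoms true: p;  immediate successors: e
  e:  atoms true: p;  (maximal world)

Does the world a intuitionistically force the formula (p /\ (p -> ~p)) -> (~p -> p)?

a ||- (p /\ (p -> ~p)) -> (~p -> p) vacuously: no world accessible from a forces the antecedent p /\ (p -> ~p).

Yes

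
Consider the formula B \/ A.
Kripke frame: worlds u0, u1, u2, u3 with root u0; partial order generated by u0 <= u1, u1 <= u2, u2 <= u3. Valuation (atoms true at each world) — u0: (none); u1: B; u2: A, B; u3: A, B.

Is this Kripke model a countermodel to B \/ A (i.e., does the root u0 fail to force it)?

Yes

u0 ||-/- B \/ A: neither disjunct is forced at u0.
u0 lacks atom B, so u0 ||-/- B.
So the root u0 does not force B \/ A; the model is a countermodel.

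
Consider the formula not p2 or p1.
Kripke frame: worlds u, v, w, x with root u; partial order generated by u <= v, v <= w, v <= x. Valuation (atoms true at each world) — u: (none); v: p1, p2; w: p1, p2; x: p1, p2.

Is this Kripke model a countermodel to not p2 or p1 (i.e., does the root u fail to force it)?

Yes

u does not force not p2 or p1: neither disjunct is forced at u.
u does not force not p2 since v is accessible from u and v forces p2.
So the root u does not force not p2 or p1; the model is a countermodel.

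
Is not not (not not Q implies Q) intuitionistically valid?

Yes

This is the double negation of double-negation elimination, which is intuitionistically derivable.
By Glivenko's theorem the double negation of any classical propositional tautology is intuitionistically provable; not not Q implies Q is classically a tautology.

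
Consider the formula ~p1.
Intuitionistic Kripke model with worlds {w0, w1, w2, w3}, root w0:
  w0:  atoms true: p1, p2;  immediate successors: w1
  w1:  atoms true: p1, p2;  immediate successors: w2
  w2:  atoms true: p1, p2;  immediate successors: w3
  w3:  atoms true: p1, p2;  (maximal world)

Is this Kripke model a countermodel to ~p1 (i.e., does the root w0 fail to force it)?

w0 ||-/- ~p1 since w0 is accessible from w0 and w0 ||- p1.
So the root w0 does not force ~p1; the model is a countermodel.

Yes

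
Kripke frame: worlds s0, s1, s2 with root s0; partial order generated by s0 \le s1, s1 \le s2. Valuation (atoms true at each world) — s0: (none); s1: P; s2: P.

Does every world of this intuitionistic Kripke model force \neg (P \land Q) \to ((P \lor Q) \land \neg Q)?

No

Not every world: s0 \nVdash \neg (P \land Q) \to ((P \lor Q) \land \neg Q).
s0 \nVdash \neg (P \land Q) \to ((P \lor Q) \land \neg Q): already at s0 itself, s0 \Vdash \neg (P \land Q) but s0 \nVdash (P \lor Q) \land \neg Q.
s0 \nVdash (P \lor Q) \land \neg Q since s0 fails P \lor Q.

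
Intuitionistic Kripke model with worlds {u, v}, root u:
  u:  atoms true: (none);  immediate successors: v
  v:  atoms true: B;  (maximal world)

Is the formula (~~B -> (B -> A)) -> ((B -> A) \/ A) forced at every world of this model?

Yes

u ||- (~~B -> (B -> A)) -> ((B -> A) \/ A) vacuously: no world accessible from u forces the antecedent ~~B -> (B -> A).
Since the root u forces (~~B -> (B -> A)) -> ((B -> A) \/ A) and forcing is persistent (monotone upward), every world forces it.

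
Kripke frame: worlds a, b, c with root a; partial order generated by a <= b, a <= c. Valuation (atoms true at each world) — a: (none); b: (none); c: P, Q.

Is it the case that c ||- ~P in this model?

No

c ||-/- ~P since c is accessible from c and c ||- P.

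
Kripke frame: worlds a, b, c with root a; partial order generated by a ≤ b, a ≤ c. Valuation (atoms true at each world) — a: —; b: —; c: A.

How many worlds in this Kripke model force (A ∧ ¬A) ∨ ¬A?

a: does not force it — a ⊮ (A ∧ ¬A) ∨ ¬A: neither disjunct is forced at a.
b: forces it.
c: does not force it — c ⊮ (A ∧ ¬A) ∨ ¬A: neither disjunct is forced at c.
Worlds forcing the formula: {b}.

1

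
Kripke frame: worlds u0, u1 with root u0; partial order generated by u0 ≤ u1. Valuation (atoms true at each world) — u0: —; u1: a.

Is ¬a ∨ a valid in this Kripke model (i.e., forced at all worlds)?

No

Not every world: u0 ⊮ ¬a ∨ a.
u0 ⊮ ¬a ∨ a: neither disjunct is forced at u0.
u0 ⊮ ¬a since u1 is accessible from u0 and u1 ⊩ a.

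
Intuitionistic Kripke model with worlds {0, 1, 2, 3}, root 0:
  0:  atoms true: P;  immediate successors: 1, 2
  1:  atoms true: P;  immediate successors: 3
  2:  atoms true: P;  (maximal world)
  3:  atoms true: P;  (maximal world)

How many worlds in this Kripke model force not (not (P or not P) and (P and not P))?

0: forces it.
1: forces it.
2: forces it.
3: forces it.
Worlds forcing the formula: {0, 1, 2, 3}.

4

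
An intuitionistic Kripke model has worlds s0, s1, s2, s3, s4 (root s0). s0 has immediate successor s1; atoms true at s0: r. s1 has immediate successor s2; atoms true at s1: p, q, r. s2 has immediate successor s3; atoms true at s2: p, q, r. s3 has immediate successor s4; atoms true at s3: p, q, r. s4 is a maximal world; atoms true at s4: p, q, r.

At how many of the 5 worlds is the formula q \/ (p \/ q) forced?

4

s0: does not force it — s0 ||-/- q \/ (p \/ q): neither disjunct is forced at s0.
s1: forces it.
s2: forces it.
s3: forces it.
s4: forces it.
Worlds forcing the formula: {s1, s2, s3, s4}.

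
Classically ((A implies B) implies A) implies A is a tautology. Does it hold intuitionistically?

No

This is Peirce's law, which is not intuitionistically valid.
A Kripke countermodel: worlds a, b; order generated by a <= b; atoms true at each world — a:{}; b:{A}.
a does not force ((A implies B) implies A) implies A: already at a itself, a forces (A implies B) implies A but a does not force A.
a lacks atom A, so a does not force A.
So the root a does not force the formula.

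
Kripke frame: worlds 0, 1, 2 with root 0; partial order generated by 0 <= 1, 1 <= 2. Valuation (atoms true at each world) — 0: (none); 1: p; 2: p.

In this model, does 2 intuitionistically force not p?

No

2 does not force not p since 2 is accessible from 2 and 2 forces p.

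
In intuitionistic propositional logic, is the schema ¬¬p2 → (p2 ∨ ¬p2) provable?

No

This is a variant of double-negation elimination (deriving excluded middle from double negation), which is not intuitionistically valid.
A Kripke countermodel: worlds s0, s1; order generated by s0 ≤ s1; atoms true at each world — s0:{}; s1:{p2}.
s0 ⊮ ¬¬p2 → (p2 ∨ ¬p2): already at s0 itself, s0 ⊩ ¬¬p2 but s0 ⊮ p2 ∨ ¬p2.
s0 ⊮ p2 ∨ ¬p2: neither disjunct is forced at s0.
s0 lacks atom p2, so s0 ⊮ p2.
So the root s0 does not force the formula.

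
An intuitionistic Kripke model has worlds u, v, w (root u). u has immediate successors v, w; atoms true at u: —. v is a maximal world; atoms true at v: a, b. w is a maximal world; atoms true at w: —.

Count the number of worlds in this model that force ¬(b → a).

0

u: does not force it — u ⊮ ¬(b → a) since u is accessible from u and u ⊩ b → a.
v: does not force it — v ⊮ ¬(b → a) since v is accessible from v and v ⊩ b → a.
w: does not force it.
Worlds forcing the formula: { }.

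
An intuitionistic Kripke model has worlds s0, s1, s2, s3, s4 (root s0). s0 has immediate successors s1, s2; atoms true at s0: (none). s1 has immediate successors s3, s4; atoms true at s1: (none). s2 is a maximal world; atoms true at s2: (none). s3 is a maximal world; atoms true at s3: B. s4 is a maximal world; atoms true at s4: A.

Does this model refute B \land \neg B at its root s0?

s0 \nVdash B \land \neg B since s0 fails B.
So the root s0 does not force B \land \neg B; the model is a countermodel.

Yes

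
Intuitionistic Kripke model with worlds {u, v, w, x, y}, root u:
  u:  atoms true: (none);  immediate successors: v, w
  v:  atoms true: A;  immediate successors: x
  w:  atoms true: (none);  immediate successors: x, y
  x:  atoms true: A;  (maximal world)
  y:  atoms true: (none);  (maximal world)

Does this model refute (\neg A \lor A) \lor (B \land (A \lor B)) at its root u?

Yes

u \nVdash (\neg A \lor A) \lor (B \land (A \lor B)): neither disjunct is forced at u.
u \nVdash \neg A \lor A: neither disjunct is forced at u.
u \nVdash \neg A since v is accessible from u and v \Vdash A.
So the root u does not force (\neg A \lor A) \lor (B \land (A \lor B)); the model is a countermodel.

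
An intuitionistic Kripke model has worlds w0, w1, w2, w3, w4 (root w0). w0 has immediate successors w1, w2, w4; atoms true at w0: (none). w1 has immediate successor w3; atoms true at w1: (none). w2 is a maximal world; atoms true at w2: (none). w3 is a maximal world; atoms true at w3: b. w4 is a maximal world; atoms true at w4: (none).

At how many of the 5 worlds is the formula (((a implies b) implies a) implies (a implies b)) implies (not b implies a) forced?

2

w0: does not force it — w0 does not force (((a implies b) implies a) implies (a implies b)) implies (not b implies a): already at w0 itself, w0 forces ((a implies b) implies a) implies (a implies b) but w0 does not force not b implies a.
w1: forces it.
w2: does not force it.
w3: forces it.
w4: does not force it.
Worlds forcing the formula: {w1, w3}.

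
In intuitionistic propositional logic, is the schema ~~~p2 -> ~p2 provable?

This is triple-negation reduction, which is intuitionistically derivable.
Assume ~~~p2 and suppose p2. Then ~~p2 (double-negation introduction), contradicting ~~~p2. So ~p2.

Yes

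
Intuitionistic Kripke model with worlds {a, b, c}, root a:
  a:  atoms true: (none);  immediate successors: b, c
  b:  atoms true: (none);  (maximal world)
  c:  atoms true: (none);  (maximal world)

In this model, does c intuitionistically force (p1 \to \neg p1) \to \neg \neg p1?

No

c \nVdash (p1 \to \neg p1) \to \neg \neg p1: already at c itself, c \Vdash p1 \to \neg p1 but c \nVdash \neg \neg p1.
c \nVdash \neg \neg p1 since c is accessible from c and c \Vdash \neg p1.
c \Vdash \neg p1: no world accessible from c forces p1.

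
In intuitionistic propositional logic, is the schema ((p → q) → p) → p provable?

No

This is Peirce's law, which is not intuitionistically valid.
A Kripke countermodel: worlds s0, s1; order generated by s0 ≤ s1; atoms true at each world — s0:{}; s1:{p}.
s0 ⊮ ((p → q) → p) → p: already at s0 itself, s0 ⊩ (p → q) → p but s0 ⊮ p.
s0 lacks atom p, so s0 ⊮ p.
So the root s0 does not force the formula.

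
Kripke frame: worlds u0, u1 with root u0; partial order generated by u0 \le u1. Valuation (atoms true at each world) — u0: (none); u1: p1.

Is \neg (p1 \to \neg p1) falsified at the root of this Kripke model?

u0 \Vdash \neg (p1 \to \neg p1): no world accessible from u0 forces p1 \to \neg p1.
So the root u0 forces \neg (p1 \to \neg p1); the model is not a countermodel.

No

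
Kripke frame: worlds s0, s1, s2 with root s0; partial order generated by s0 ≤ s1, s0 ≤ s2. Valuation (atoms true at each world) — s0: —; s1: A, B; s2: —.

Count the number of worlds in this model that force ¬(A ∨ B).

1

s0: does not force it — s0 ⊮ ¬(A ∨ B) since s1 is accessible from s0 and s1 ⊩ A ∨ B.
s1: does not force it — s1 ⊮ ¬(A ∨ B) since s1 is accessible from s1 and s1 ⊩ A ∨ B.
s2: forces it.
Worlds forcing the formula: {s2}.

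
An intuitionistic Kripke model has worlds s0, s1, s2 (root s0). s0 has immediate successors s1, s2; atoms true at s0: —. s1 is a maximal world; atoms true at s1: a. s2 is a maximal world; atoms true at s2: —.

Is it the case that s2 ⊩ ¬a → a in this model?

No

s2 ⊮ ¬a → a: already at s2 itself, s2 ⊩ ¬a but s2 ⊮ a.
s2 lacks atom a, so s2 ⊮ a.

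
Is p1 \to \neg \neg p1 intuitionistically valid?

Yes

This is double-negation introduction, which is intuitionistically derivable.
If a world forces p1 then every accessible world forces p1 (persistence), so none forces \neg p1; hence \neg \neg p1.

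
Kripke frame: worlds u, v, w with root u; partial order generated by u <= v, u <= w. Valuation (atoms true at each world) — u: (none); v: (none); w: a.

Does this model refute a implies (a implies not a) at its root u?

Yes

u does not force a implies (a implies not a): at the accessible world w, w forces a but w does not force a implies not a.
w does not force a implies not a: already at w itself, w forces a but w does not force not a.
w does not force not a since w is accessible from w and w forces a.
So the root u does not force a implies (a implies not a); the model is a countermodel.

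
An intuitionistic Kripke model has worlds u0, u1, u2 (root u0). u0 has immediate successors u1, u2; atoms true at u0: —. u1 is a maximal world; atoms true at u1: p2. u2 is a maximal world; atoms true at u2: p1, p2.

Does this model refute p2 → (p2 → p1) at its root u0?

u0 ⊮ p2 → (p2 → p1): at the accessible world u1, u1 ⊩ p2 but u1 ⊮ p2 → p1.
u1 ⊮ p2 → p1: already at u1 itself, u1 ⊩ p2 but u1 ⊮ p1.
u1 lacks atom p1, so u1 ⊮ p1.
So the root u0 does not force p2 → (p2 → p1); the model is a countermodel.

Yes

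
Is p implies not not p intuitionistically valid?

This is double-negation introduction, which is intuitionistically derivable.
If a world forces p then every accessible world forces p (persistence), so none forces not p; hence not not p.

Yes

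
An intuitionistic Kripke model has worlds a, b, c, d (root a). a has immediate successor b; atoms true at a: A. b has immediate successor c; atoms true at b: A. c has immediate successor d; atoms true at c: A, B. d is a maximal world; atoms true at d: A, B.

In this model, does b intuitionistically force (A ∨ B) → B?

b ⊮ (A ∨ B) → B: already at b itself, b ⊩ A ∨ B but b ⊮ B.
b lacks atom B, so b ⊮ B.

No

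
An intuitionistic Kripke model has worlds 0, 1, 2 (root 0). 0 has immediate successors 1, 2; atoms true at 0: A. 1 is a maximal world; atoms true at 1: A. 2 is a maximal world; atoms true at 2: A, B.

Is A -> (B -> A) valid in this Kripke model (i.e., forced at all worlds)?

Yes

0 ||- A -> (B -> A): every world accessible from 0 that forces A (namely 0, 1, 2) also forces B -> A.
Since the root 0 forces A -> (B -> A) and forcing is persistent (monotone upward), every world forces it.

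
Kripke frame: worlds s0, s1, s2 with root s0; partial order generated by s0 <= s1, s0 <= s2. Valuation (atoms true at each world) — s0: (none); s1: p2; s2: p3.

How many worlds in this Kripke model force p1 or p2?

1

s0: does not force it — s0 does not force p1 or p2: neither disjunct is forced at s0.
s1: forces it.
s2: does not force it.
Worlds forcing the formula: {s1}.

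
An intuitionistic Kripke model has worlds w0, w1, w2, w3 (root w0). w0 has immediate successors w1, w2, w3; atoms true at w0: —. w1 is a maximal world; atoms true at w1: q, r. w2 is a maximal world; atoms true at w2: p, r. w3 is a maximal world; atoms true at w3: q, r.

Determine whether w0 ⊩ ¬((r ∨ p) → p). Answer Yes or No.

No

w0 ⊮ ¬((r ∨ p) → p) since w2 is accessible from w0 and w2 ⊩ (r ∨ p) → p.
w2 ⊩ (r ∨ p) → p: every world accessible from w2 that forces r ∨ p (namely w2) also forces p.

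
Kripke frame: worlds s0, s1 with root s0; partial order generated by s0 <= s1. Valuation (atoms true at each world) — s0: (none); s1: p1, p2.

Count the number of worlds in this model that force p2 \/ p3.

s0: does not force it — s0 ||-/- p2 \/ p3: neither disjunct is forced at s0.
s1: forces it.
Worlds forcing the formula: {s1}.

1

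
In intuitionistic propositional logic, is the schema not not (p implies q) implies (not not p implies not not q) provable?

This is the distribution of double negation over implication, which is intuitionistically derivable.
Assume not not (p implies q) and not not p; suppose not q. Then p implies q would give not p (by contraposition), contradicting not not p; so not (p implies q), contradicting not not (p implies q). Hence not not q.

Yes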